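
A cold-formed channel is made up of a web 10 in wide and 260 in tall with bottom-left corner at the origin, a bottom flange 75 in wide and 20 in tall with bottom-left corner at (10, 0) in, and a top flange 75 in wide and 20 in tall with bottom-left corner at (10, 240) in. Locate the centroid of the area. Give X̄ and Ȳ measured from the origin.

X̄ = 27.77 in, Ȳ = 130.00 in

web: A = 10 × 260 = 2600.00, centroid at (5.00, 130.00).
bottom flange: A = 75 × 20 = 1500.00, centroid at (47.50, 10.00).
top flange: A = 75 × 20 = 1500.00, centroid at (47.50, 250.00).
ΣA = 5600.00 in², ΣAX̄ = 155500.00 in³, ΣAȲ = 728000.00 in³.
X̄ = 155500.00/5600.00 = 27.77 in; Ȳ = 728000.00/5600.00 = 130.00 in.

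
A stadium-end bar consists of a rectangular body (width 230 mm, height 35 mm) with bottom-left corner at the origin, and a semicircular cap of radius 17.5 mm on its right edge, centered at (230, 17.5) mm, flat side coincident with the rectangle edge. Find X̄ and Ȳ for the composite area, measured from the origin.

X̄ = 121.90 mm, Ȳ = 17.50 mm

Part | A | x̄ᵢ | ȳᵢ | A·x̄ᵢ | A·ȳᵢ
rectangular body | 8050.00 | 115.00 | 17.50 | 925750.00 | 140875.00
semicircular end | 481.06 | 237.43 | 17.50 | 114215.88 | 8418.49
Σ | 8531.06 |  |  | 1039965.88 | 149293.49
X̄ = 1039965.88 / 8531.06 = 121.90 mm
Ȳ = 149293.49 / 8531.06 = 17.50 mm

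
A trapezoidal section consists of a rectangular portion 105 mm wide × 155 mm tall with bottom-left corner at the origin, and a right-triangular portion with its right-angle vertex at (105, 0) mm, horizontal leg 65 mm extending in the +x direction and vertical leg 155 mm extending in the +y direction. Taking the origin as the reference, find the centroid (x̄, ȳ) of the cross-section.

Part | A | x̄ᵢ | ȳᵢ | A·x̄ᵢ | A·ȳᵢ
rectangular portion | 16275.00 | 52.50 | 77.50 | 854437.50 | 1261312.50
triangular portion | 5037.50 | 126.67 | 51.67 | 638083.33 | 260270.83
Σ | 21312.50 |  |  | 1492520.83 | 1521583.33
x̄ = 1492520.83 / 21312.50 = 70.03 mm
ȳ = 1521583.33 / 21312.50 = 71.39 mm

x̄ = 70.03 mm, ȳ = 71.39 mm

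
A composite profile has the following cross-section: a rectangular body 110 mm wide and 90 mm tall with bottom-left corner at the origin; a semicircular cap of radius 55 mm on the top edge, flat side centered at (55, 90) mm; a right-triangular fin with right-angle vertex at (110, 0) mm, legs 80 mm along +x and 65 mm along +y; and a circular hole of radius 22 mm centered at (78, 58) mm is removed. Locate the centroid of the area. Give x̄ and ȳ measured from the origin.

rectangular body: A = 110 × 90 = 9900.00, centroid at (55.00, 45.00).
semicircular top: A = ½π·55² = 4751.66, centroid at (55.00, 113.34).
triangular fin: A = ½·80·65 = 2600.00, centroid at (136.67, 21.67).
hole: A = −π·22² = -1520.53, centroid at (78.00, 58.00).
ΣA = 15731.13 mm², ΣAx̄ = 1042573.17 mm³, ΣAȳ = 952208.51 mm³.
x̄ = 1042573.17/15731.13 = 66.27 mm; ȳ = 952208.51/15731.13 = 60.53 mm.

x̄ = 66.27 mm, ȳ = 60.53 mm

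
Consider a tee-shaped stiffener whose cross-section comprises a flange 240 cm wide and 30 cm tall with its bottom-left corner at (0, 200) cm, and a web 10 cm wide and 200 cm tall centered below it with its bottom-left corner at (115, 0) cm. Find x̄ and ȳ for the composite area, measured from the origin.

web: A = 10 × 200 = 2000.00, centroid at (120.00, 100.00).
flange: A = 240 × 30 = 7200.00, centroid at (120.00, 215.00).
ΣA = 9200.00 cm², ΣAx̄ = 1104000.00 cm³, ΣAȳ = 1748000.00 cm³.
x̄ = 1104000.00/9200.00 = 120.00 cm; ȳ = 1748000.00/9200.00 = 190.00 cm.

x̄ = 120.00 cm, ȳ = 190.00 cm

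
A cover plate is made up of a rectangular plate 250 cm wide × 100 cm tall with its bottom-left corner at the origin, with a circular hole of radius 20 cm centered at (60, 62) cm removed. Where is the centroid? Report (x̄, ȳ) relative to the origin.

plate: A = 250 × 100 = 25000.00, centroid at (125.00, 50.00).
hole: A = −π·20² = -1256.64, centroid at (60.00, 62.00).
ΣA = 23743.36 cm², ΣAx̄ = 3049601.78 cm³, ΣAȳ = 1172088.50 cm³.
x̄ = 3049601.78/23743.36 = 128.44 cm; ȳ = 1172088.50/23743.36 = 49.36 cm.

x̄ = 128.44 cm, ȳ = 49.36 cm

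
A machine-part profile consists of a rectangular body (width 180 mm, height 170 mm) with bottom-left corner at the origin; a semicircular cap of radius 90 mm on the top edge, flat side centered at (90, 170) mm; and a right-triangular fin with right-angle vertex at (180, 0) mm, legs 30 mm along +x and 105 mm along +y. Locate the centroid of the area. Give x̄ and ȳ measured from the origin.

x̄ = 93.51 mm, ȳ = 118.16 mm

Part | A | x̄ᵢ | ȳᵢ | A·x̄ᵢ | A·ȳᵢ
rectangular body | 30600.00 | 90.00 | 85.00 | 2754000.00 | 2601000.00
semicircular top | 12723.45 | 90.00 | 208.20 | 1145110.52 | 2648986.54
triangular fin | 1575.00 | 190.00 | 35.00 | 299250.00 | 55125.00
Σ | 44898.45 |  |  | 4198360.52 | 5305111.54
x̄ = 4198360.52 / 44898.45 = 93.51 mm
ȳ = 5305111.54 / 44898.45 = 118.16 mm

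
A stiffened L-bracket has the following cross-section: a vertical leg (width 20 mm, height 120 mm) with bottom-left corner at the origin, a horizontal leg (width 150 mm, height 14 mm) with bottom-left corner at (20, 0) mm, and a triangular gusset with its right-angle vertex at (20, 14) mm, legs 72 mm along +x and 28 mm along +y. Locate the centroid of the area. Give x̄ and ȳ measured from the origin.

x̄ = 48.63 mm, ȳ = 33.08 mm

vertical leg: A = 20 × 120 = 2400.00, centroid at (10.00, 60.00).
horizontal leg: A = 150 × 14 = 2100.00, centroid at (95.00, 7.00).
gusset: A = ½·72·28 = 1008.00, centroid at (44.00, 23.33).
ΣA = 5508.00 mm², ΣAx̄ = 267852.00 mm³, ΣAȳ = 182220.00 mm³.
x̄ = 267852.00/5508.00 = 48.63 mm; ȳ = 182220.00/5508.00 = 33.08 mm.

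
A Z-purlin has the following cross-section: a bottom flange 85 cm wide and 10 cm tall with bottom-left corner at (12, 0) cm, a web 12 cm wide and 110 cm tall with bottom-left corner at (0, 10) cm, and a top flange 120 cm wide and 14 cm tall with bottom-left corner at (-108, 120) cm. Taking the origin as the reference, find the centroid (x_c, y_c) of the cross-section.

bottom flange: A = 85 × 10 = 850.00, centroid at (54.50, 5.00).
web: A = 12 × 110 = 1320.00, centroid at (6.00, 65.00).
top flange: A = 120 × 14 = 1680.00, centroid at (-48.00, 127.00).
ΣA = 3850.00 cm², ΣAx_c = -26395.00 cm³, ΣAy_c = 303410.00 cm³.
x_c = -26395.00/3850.00 = -6.86 cm; y_c = 303410.00/3850.00 = 78.81 cm.

x_c = -6.86 cm, y_c = 78.81 cm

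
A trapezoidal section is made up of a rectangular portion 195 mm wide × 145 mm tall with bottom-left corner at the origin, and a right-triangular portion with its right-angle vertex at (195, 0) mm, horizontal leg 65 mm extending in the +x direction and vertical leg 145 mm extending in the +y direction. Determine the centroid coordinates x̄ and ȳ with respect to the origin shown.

x̄ = 114.52 mm, ȳ = 69.05 mm

rectangular portion: A = 195 × 145 = 28275.00, centroid at (97.50, 72.50).
triangular portion: A = ½·65·145 = 4712.50, centroid at (216.67, 48.33).
ΣA = 32987.50 mm²
ΣAx̄ = (28275.00)(97.50) + (4712.50)(216.67) = 3777854.17 mm³
ΣAȳ = (28275.00)(72.50) + (4712.50)(48.33) = 2277708.33 mm³
x̄ = 3777854.17 / 32987.50 = 114.52 mm
ȳ = 2277708.33 / 32987.50 = 69.05 mm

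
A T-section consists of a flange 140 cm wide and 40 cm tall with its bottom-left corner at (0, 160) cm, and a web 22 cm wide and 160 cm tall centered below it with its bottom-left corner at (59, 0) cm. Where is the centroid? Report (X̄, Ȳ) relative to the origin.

web: A = 22 × 160 = 3520.00, centroid at (70.00, 80.00).
flange: A = 140 × 40 = 5600.00, centroid at (70.00, 180.00).
ΣA = 9120.00 cm², ΣAX̄ = 638400.00 cm³, ΣAȲ = 1289600.00 cm³.
X̄ = 638400.00/9120.00 = 70.00 cm; Ȳ = 1289600.00/9120.00 = 141.40 cm.

X̄ = 70.00 cm, Ȳ = 141.40 cm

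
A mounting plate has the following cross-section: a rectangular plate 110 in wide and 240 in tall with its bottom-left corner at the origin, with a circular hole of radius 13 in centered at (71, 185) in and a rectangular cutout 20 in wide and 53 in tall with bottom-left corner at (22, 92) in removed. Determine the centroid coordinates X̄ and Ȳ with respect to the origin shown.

X̄ = 55.64 in, Ȳ = 118.67 in

plate: A = 110 × 240 = 26400.00, centroid at (55.00, 120.00).
hole 1: A = −π·13² = -530.93, centroid at (71.00, 185.00).
hole 2: A = −(20 × 53) = -1060.00, centroid at (32.00, 118.50).
ΣA = 24809.07 in², ΣAX̄ = 1380384.03 in³, ΣAȲ = 2944168.11 in³.
X̄ = 1380384.03/24809.07 = 55.64 in; Ȳ = 2944168.11/24809.07 = 118.67 in.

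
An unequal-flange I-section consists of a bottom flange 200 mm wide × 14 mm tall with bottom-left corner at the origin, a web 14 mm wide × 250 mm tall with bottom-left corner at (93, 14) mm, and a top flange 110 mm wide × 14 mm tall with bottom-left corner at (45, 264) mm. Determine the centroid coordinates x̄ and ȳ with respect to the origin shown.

x̄ = 100.00 mm, ȳ = 117.79 mm

Part | A | x̄ᵢ | ȳᵢ | A·x̄ᵢ | A·ȳᵢ
bottom flange | 2800.00 | 100.00 | 7.00 | 280000.00 | 19600.00
web | 3500.00 | 100.00 | 139.00 | 350000.00 | 486500.00
top flange | 1540.00 | 100.00 | 271.00 | 154000.00 | 417340.00
Σ | 7840.00 |  |  | 784000.00 | 923440.00
x̄ = 784000.00 / 7840.00 = 100.00 mm
ȳ = 923440.00 / 7840.00 = 117.79 mm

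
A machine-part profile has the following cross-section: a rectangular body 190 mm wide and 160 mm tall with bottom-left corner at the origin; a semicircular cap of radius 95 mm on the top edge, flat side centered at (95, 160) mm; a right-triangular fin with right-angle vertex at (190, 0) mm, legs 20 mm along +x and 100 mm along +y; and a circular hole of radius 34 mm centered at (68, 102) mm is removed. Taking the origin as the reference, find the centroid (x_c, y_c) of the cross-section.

rectangular body: A = 190 × 160 = 30400.00, centroid at (95.00, 80.00).
semicircular top: A = ½π·95² = 14176.44, centroid at (95.00, 200.32).
triangular fin: A = ½·20·100 = 1000.00, centroid at (196.67, 33.33).
hole: A = −π·34² = -3631.68, centroid at (68.00, 102.00).
ΣA = 41944.76 mm²
ΣAx_c = (30400.00)(95.00) + (14176.44)(95.00) + (1000.00)(196.67) + (-3631.68)(68.00) = 4184473.85 mm³
ΣAy_c = (30400.00)(80.00) + (14176.44)(200.32) + (1000.00)(33.33) + (-3631.68)(102.00) = 4934715.09 mm³
x_c = 4184473.85 / 41944.76 = 99.76 mm
y_c = 4934715.09 / 41944.76 = 117.65 mm

x_c = 99.76 mm, y_c = 117.65 mm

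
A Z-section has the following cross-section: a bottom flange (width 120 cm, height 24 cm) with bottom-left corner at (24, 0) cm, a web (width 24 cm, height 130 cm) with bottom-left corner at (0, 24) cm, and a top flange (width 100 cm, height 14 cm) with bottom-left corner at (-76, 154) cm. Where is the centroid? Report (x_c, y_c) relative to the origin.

Part | A | x̄ᵢ | ȳᵢ | A·x̄ᵢ | A·ȳᵢ
bottom flange | 2880.00 | 84.00 | 12.00 | 241920.00 | 34560.00
web | 3120.00 | 12.00 | 89.00 | 37440.00 | 277680.00
top flange | 1400.00 | -26.00 | 161.00 | -36400.00 | 225400.00
Σ | 7400.00 |  |  | 242960.00 | 537640.00
x_c = 242960.00 / 7400.00 = 32.83 cm
y_c = 537640.00 / 7400.00 = 72.65 cm

x_c = 32.83 cm, y_c = 72.65 cm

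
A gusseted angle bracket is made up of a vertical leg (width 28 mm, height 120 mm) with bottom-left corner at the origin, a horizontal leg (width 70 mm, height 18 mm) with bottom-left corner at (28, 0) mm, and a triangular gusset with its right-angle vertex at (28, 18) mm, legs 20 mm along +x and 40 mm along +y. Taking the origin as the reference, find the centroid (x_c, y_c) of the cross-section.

Part | A | x̄ᵢ | ȳᵢ | A·x̄ᵢ | A·ȳᵢ
vertical leg | 3360.00 | 14.00 | 60.00 | 47040.00 | 201600.00
horizontal leg | 1260.00 | 63.00 | 9.00 | 79380.00 | 11340.00
gusset | 400.00 | 34.67 | 31.33 | 13866.67 | 12533.33
Σ | 5020.00 |  |  | 140286.67 | 225473.33
x_c = 140286.67 / 5020.00 = 27.95 mm
y_c = 225473.33 / 5020.00 = 44.92 mm

x_c = 27.95 mm, y_c = 44.92 mm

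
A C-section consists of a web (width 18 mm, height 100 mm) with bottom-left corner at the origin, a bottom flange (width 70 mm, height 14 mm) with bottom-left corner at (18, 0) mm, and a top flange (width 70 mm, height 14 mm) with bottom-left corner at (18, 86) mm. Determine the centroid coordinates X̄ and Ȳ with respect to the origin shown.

X̄ = 31.94 mm, Ȳ = 50.00 mm

web: A = 18 × 100 = 1800.00, centroid at (9.00, 50.00).
bottom flange: A = 70 × 14 = 980.00, centroid at (53.00, 7.00).
top flange: A = 70 × 14 = 980.00, centroid at (53.00, 93.00).
ΣA = 3760.00 mm²
ΣAX̄ = (1800.00)(9.00) + (980.00)(53.00) + (980.00)(53.00) = 120080.00 mm³
ΣAȲ = (1800.00)(50.00) + (980.00)(7.00) + (980.00)(93.00) = 188000.00 mm³
X̄ = 120080.00 / 3760.00 = 31.94 mm
Ȳ = 188000.00 / 3760.00 = 50.00 mm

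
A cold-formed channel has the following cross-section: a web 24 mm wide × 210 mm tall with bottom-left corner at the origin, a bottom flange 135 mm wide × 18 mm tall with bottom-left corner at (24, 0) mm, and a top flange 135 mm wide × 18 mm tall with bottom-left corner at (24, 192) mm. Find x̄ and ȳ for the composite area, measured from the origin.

Part | A | x̄ᵢ | ȳᵢ | A·x̄ᵢ | A·ȳᵢ
web | 5040.00 | 12.00 | 105.00 | 60480.00 | 529200.00
bottom flange | 2430.00 | 91.50 | 9.00 | 222345.00 | 21870.00
top flange | 2430.00 | 91.50 | 201.00 | 222345.00 | 488430.00
Σ | 9900.00 |  |  | 505170.00 | 1039500.00
x̄ = 505170.00 / 9900.00 = 51.03 mm
ȳ = 1039500.00 / 9900.00 = 105.00 mm

x̄ = 51.03 mm, ȳ = 105.00 mm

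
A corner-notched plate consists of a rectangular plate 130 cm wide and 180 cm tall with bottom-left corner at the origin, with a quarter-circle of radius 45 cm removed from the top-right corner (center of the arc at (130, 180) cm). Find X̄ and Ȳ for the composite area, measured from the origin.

Part | A | x̄ᵢ | ȳᵢ | A·x̄ᵢ | A·ȳᵢ
plate | 23400.00 | 65.00 | 90.00 | 1521000.00 | 2106000.00
removed quarter-circle | -1590.43 | 110.90 | 160.90 | -176381.07 | -255902.63
Σ | 21809.57 |  |  | 1344618.93 | 1850097.37
X̄ = 1344618.93 / 21809.57 = 61.65 cm
Ȳ = 1850097.37 / 21809.57 = 84.83 cm

X̄ = 61.65 cm, Ȳ = 84.83 cm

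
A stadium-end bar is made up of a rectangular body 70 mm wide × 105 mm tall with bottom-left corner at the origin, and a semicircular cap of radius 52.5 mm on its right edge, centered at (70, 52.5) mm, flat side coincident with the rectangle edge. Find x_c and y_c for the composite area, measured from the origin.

rectangular body: A = 70 × 105 = 7350.00, centroid at (35.00, 52.50).
semicircular end: A = ½π·52.5² = 4329.51, centroid at (92.28, 52.50).
ΣA = 11679.51 mm²
ΣAx_c = (7350.00)(35.00) + (4329.51)(92.28) = 656784.27 mm³
ΣAy_c = (7350.00)(52.50) + (4329.51)(52.50) = 613174.14 mm³
x_c = 656784.27 / 11679.51 = 56.23 mm
y_c = 613174.14 / 11679.51 = 52.50 mm

x_c = 56.23 mm, y_c = 52.50 mm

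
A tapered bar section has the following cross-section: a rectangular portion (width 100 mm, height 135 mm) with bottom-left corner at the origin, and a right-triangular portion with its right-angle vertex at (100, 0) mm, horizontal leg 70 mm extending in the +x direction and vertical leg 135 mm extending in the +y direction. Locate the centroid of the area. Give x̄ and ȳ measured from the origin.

x̄ = 69.01 mm, ȳ = 61.67 mm

Part | A | x̄ᵢ | ȳᵢ | A·x̄ᵢ | A·ȳᵢ
rectangular portion | 13500.00 | 50.00 | 67.50 | 675000.00 | 911250.00
triangular portion | 4725.00 | 123.33 | 45.00 | 582750.00 | 212625.00
Σ | 18225.00 |  |  | 1257750.00 | 1123875.00
x̄ = 1257750.00 / 18225.00 = 69.01 mm
ȳ = 1123875.00 / 18225.00 = 61.67 mm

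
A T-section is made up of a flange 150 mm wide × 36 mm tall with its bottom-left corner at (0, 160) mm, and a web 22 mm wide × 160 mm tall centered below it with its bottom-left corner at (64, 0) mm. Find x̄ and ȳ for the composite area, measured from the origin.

web: A = 22 × 160 = 3520.00, centroid at (75.00, 80.00).
flange: A = 150 × 36 = 5400.00, centroid at (75.00, 178.00).
ΣA = 8920.00 mm²
ΣAx̄ = (3520.00)(75.00) + (5400.00)(75.00) = 669000.00 mm³
ΣAȳ = (3520.00)(80.00) + (5400.00)(178.00) = 1242800.00 mm³
x̄ = 669000.00 / 8920.00 = 75.00 mm
ȳ = 1242800.00 / 8920.00 = 139.33 mm

x̄ = 75.00 mm, ȳ = 139.33 mm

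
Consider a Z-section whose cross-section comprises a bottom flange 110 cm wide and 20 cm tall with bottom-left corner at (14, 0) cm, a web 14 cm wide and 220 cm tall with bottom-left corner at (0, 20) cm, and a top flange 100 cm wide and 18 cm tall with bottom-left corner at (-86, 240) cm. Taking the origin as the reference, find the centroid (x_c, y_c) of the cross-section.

x_c = 15.33 cm, y_c = 122.97 cm

Part | A | x̄ᵢ | ȳᵢ | A·x̄ᵢ | A·ȳᵢ
bottom flange | 2200.00 | 69.00 | 10.00 | 151800.00 | 22000.00
web | 3080.00 | 7.00 | 130.00 | 21560.00 | 400400.00
top flange | 1800.00 | -36.00 | 249.00 | -64800.00 | 448200.00
Σ | 7080.00 |  |  | 108560.00 | 870600.00
x_c = 108560.00 / 7080.00 = 15.33 cm
y_c = 870600.00 / 7080.00 = 122.97 cm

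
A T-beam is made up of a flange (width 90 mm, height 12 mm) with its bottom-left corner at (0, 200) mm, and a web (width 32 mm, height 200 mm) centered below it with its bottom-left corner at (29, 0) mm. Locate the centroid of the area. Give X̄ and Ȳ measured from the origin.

X̄ = 45.00 mm, Ȳ = 115.30 mm

web: A = 32 × 200 = 6400.00, centroid at (45.00, 100.00).
flange: A = 90 × 12 = 1080.00, centroid at (45.00, 206.00).
ΣA = 7480.00 mm²
ΣAX̄ = (6400.00)(45.00) + (1080.00)(45.00) = 336600.00 mm³
ΣAȲ = (6400.00)(100.00) + (1080.00)(206.00) = 862480.00 mm³
X̄ = 336600.00 / 7480.00 = 45.00 mm
Ȳ = 862480.00 / 7480.00 = 115.30 mm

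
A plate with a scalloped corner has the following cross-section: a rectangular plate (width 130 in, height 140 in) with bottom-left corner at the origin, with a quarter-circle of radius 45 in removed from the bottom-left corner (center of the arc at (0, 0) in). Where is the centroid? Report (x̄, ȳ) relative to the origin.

Part | A | x̄ᵢ | ȳᵢ | A·x̄ᵢ | A·ȳᵢ
plate | 18200.00 | 65.00 | 70.00 | 1183000.00 | 1274000.00
removed quarter-circle | -1590.43 | 19.10 | 19.10 | -30375.00 | -30375.00
Σ | 16609.57 |  |  | 1152625.00 | 1243625.00
x̄ = 1152625.00 / 16609.57 = 69.40 in
ȳ = 1243625.00 / 16609.57 = 74.87 in

x̄ = 69.40 in, ȳ = 74.87 in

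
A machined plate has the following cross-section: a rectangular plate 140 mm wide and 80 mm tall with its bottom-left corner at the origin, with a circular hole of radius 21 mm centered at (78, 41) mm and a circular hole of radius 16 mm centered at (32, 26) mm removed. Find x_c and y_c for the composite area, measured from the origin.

x_c = 72.16 mm, y_c = 41.10 mm

plate: A = 140 × 80 = 11200.00, centroid at (70.00, 40.00).
hole 1: A = −π·21² = -1385.44, centroid at (78.00, 41.00).
hole 2: A = −π·16² = -804.25, centroid at (32.00, 26.00).
ΣA = 9010.31 mm²
ΣAx_c = (11200.00)(70.00) + (-1385.44)(78.00) + (-804.25)(32.00) = 650199.57 mm³
ΣAy_c = (11200.00)(40.00) + (-1385.44)(41.00) + (-804.25)(26.00) = 370286.42 mm³
x_c = 650199.57 / 9010.31 = 72.16 mm
y_c = 370286.42 / 9010.31 = 41.10 mm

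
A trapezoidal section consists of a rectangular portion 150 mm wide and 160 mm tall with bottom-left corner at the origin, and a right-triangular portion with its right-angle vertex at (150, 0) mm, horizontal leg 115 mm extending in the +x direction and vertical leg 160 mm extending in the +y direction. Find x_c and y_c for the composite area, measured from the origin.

x_c = 106.41 mm, y_c = 72.61 mm

rectangular portion: A = 150 × 160 = 24000.00, centroid at (75.00, 80.00).
triangular portion: A = ½·115·160 = 9200.00, centroid at (188.33, 53.33).
ΣA = 33200.00 mm²
ΣAx_c = (24000.00)(75.00) + (9200.00)(188.33) = 3532666.67 mm³
ΣAy_c = (24000.00)(80.00) + (9200.00)(53.33) = 2410666.67 mm³
x_c = 3532666.67 / 33200.00 = 106.41 mm
y_c = 2410666.67 / 33200.00 = 72.61 mm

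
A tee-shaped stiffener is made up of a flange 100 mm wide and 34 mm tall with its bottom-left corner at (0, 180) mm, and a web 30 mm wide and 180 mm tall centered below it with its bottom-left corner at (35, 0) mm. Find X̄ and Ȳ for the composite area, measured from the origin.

web: A = 30 × 180 = 5400.00, centroid at (50.00, 90.00).
flange: A = 100 × 34 = 3400.00, centroid at (50.00, 197.00).
ΣA = 8800.00 mm²
ΣAX̄ = (5400.00)(50.00) + (3400.00)(50.00) = 440000.00 mm³
ΣAȲ = (5400.00)(90.00) + (3400.00)(197.00) = 1155800.00 mm³
X̄ = 440000.00 / 8800.00 = 50.00 mm
Ȳ = 1155800.00 / 8800.00 = 131.34 mm

X̄ = 50.00 mm, Ȳ = 131.34 mm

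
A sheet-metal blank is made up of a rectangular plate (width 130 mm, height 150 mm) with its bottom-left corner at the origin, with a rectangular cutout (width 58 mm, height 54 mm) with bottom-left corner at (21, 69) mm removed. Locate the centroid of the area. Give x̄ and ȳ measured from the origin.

x̄ = 67.87 mm, ȳ = 70.98 mm

Part | A | x̄ᵢ | ȳᵢ | A·x̄ᵢ | A·ȳᵢ
plate | 19500.00 | 65.00 | 75.00 | 1267500.00 | 1462500.00
hole | -3132.00 | 50.00 | 96.00 | -156600.00 | -300672.00
Σ | 16368.00 |  |  | 1110900.00 | 1161828.00
x̄ = 1110900.00 / 16368.00 = 67.87 mm
ȳ = 1161828.00 / 16368.00 = 70.98 mm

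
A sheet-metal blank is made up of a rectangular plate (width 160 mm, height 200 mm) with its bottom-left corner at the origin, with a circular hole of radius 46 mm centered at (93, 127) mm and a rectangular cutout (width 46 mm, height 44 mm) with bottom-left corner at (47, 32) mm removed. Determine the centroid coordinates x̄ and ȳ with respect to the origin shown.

plate: A = 160 × 200 = 32000.00, centroid at (80.00, 100.00).
hole 1: A = −π·46² = -6647.61, centroid at (93.00, 127.00).
hole 2: A = −(46 × 44) = -2024.00, centroid at (70.00, 54.00).
ΣA = 23328.39 mm², ΣAx̄ = 1800092.26 mm³, ΣAȳ = 2246457.52 mm³.
x̄ = 1800092.26/23328.39 = 77.16 mm; ȳ = 2246457.52/23328.39 = 96.30 mm.

x̄ = 77.16 mm, ȳ = 96.30 mm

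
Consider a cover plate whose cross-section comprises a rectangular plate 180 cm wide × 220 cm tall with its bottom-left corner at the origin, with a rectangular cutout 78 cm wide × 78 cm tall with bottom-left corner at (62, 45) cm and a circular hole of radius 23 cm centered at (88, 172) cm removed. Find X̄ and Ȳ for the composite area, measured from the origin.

plate: A = 180 × 220 = 39600.00, centroid at (90.00, 110.00).
hole 1: A = −(78 × 78) = -6084.00, centroid at (101.00, 84.00).
hole 2: A = −π·23² = -1661.90, centroid at (88.00, 172.00).
ΣA = 31854.10 cm²
ΣAX̄ = (39600.00)(90.00) + (-6084.00)(101.00) + (-1661.90)(88.00) = 2803268.58 cm³
ΣAȲ = (39600.00)(110.00) + (-6084.00)(84.00) + (-1661.90)(172.00) = 3559096.77 cm³
X̄ = 2803268.58 / 31854.10 = 88.00 cm
Ȳ = 3559096.77 / 31854.10 = 111.73 cm

X̄ = 88.00 cm, Ȳ = 111.73 cm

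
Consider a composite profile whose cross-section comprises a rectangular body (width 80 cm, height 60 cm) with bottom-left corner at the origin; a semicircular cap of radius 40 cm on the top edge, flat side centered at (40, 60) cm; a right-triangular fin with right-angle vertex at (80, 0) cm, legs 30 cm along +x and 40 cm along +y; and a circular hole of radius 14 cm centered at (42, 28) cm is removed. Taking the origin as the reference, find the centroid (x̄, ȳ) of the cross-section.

x̄ = 43.94 cm, ȳ = 44.98 cm

Part | A | x̄ᵢ | ȳᵢ | A·x̄ᵢ | A·ȳᵢ
rectangular body | 4800.00 | 40.00 | 30.00 | 192000.00 | 144000.00
semicircular top | 2513.27 | 40.00 | 76.98 | 100530.96 | 193463.11
triangular fin | 600.00 | 90.00 | 13.33 | 54000.00 | 8000.00
hole | -615.75 | 42.00 | 28.00 | -25861.59 | -17241.06
Σ | 7297.52 |  |  | 320669.37 | 328222.05
x̄ = 320669.37 / 7297.52 = 43.94 cm
ȳ = 328222.05 / 7297.52 = 44.98 cm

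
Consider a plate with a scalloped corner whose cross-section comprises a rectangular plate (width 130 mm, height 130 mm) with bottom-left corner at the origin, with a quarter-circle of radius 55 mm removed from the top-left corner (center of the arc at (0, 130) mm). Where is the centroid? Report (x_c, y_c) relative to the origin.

plate: A = 130 × 130 = 16900.00, centroid at (65.00, 65.00).
removed quarter-circle: A = −¼π·55² = -2375.83, centroid at (23.34, 106.66).
ΣA = 14524.17 mm², ΣAx_c = 1043041.67 mm³, ΣAy_c = 845100.51 mm³.
x_c = 1043041.67/14524.17 = 71.81 mm; y_c = 845100.51/14524.17 = 58.19 mm.

x_c = 71.81 mm, y_c = 58.19 mm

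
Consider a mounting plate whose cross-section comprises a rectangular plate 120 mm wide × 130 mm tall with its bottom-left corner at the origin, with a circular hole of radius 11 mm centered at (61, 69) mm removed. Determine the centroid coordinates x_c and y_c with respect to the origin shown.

x_c = 59.98 mm, y_c = 64.90 mm

Part | A | x̄ᵢ | ȳᵢ | A·x̄ᵢ | A·ȳᵢ
plate | 15600.00 | 60.00 | 65.00 | 936000.00 | 1014000.00
hole | -380.13 | 61.00 | 69.00 | -23188.10 | -26229.16
Σ | 15219.87 |  |  | 912811.90 | 987770.84
x_c = 912811.90 / 15219.87 = 59.98 mm
y_c = 987770.84 / 15219.87 = 64.90 mm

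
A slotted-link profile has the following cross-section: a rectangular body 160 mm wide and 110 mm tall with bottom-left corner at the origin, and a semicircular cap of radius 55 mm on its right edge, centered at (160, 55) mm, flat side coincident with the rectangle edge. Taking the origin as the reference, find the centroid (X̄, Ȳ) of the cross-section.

Part | A | x̄ᵢ | ȳᵢ | A·x̄ᵢ | A·ȳᵢ
rectangular body | 17600.00 | 80.00 | 55.00 | 1408000.00 | 968000.00
semicircular end | 4751.66 | 183.34 | 55.00 | 871182.09 | 261341.24
Σ | 22351.66 |  |  | 2279182.09 | 1229341.24
X̄ = 2279182.09 / 22351.66 = 101.97 mm
Ȳ = 1229341.24 / 22351.66 = 55.00 mm

X̄ = 101.97 mm, Ȳ = 55.00 mm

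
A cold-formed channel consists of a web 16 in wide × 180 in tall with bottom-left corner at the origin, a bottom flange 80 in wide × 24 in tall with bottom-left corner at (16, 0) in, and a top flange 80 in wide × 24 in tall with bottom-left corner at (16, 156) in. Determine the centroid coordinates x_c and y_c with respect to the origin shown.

x_c = 35.43 in, y_c = 90.00 in

web: A = 16 × 180 = 2880.00, centroid at (8.00, 90.00).
bottom flange: A = 80 × 24 = 1920.00, centroid at (56.00, 12.00).
top flange: A = 80 × 24 = 1920.00, centroid at (56.00, 168.00).
ΣA = 6720.00 in²
ΣAx_c = (2880.00)(8.00) + (1920.00)(56.00) + (1920.00)(56.00) = 238080.00 in³
ΣAy_c = (2880.00)(90.00) + (1920.00)(12.00) + (1920.00)(168.00) = 604800.00 in³
x_c = 238080.00 / 6720.00 = 35.43 in
y_c = 604800.00 / 6720.00 = 90.00 in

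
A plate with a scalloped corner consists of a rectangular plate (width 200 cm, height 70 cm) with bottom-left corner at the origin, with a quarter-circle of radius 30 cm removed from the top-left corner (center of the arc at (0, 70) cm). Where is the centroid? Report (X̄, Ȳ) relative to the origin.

Part | A | x̄ᵢ | ȳᵢ | A·x̄ᵢ | A·ȳᵢ
plate | 14000.00 | 100.00 | 35.00 | 1400000.00 | 490000.00
removed quarter-circle | -706.86 | 12.73 | 57.27 | -9000.00 | -40480.08
Σ | 13293.14 |  |  | 1391000.00 | 449519.92
X̄ = 1391000.00 / 13293.14 = 104.64 cm
Ȳ = 449519.92 / 13293.14 = 33.82 cm

X̄ = 104.64 cm, Ȳ = 33.82 cm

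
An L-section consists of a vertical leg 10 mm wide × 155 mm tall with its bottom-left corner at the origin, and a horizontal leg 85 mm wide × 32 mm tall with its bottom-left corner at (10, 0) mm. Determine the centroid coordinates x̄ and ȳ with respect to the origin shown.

vertical leg: A = 10 × 155 = 1550.00, centroid at (5.00, 77.50).
horizontal leg: A = 85 × 32 = 2720.00, centroid at (52.50, 16.00).
ΣA = 4270.00 mm²
ΣAx̄ = (1550.00)(5.00) + (2720.00)(52.50) = 150550.00 mm³
ΣAȳ = (1550.00)(77.50) + (2720.00)(16.00) = 163645.00 mm³
x̄ = 150550.00 / 4270.00 = 35.26 mm
ȳ = 163645.00 / 4270.00 = 38.32 mm

x̄ = 35.26 mm, ȳ = 38.32 mm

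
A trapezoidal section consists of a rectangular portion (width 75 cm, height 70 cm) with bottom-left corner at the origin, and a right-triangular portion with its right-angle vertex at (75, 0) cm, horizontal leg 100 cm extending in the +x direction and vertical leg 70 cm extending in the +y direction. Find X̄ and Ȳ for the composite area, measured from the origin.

X̄ = 65.83 cm, Ȳ = 30.33 cm

rectangular portion: A = 75 × 70 = 5250.00, centroid at (37.50, 35.00).
triangular portion: A = ½·100·70 = 3500.00, centroid at (108.33, 23.33).
ΣA = 8750.00 cm², ΣAX̄ = 576041.67 cm³, ΣAȲ = 265416.67 cm³.
X̄ = 576041.67/8750.00 = 65.83 cm; Ȳ = 265416.67/8750.00 = 30.33 cm.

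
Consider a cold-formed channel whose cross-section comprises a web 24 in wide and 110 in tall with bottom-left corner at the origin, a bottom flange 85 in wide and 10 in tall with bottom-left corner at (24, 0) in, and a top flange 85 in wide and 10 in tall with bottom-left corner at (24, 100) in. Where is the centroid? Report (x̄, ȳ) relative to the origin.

x̄ = 33.35 in, ȳ = 55.00 in

web: A = 24 × 110 = 2640.00, centroid at (12.00, 55.00).
bottom flange: A = 85 × 10 = 850.00, centroid at (66.50, 5.00).
top flange: A = 85 × 10 = 850.00, centroid at (66.50, 105.00).
ΣA = 4340.00 in²
ΣAx̄ = (2640.00)(12.00) + (850.00)(66.50) + (850.00)(66.50) = 144730.00 in³
ΣAȳ = (2640.00)(55.00) + (850.00)(5.00) + (850.00)(105.00) = 238700.00 in³
x̄ = 144730.00 / 4340.00 = 33.35 in
ȳ = 238700.00 / 4340.00 = 55.00 in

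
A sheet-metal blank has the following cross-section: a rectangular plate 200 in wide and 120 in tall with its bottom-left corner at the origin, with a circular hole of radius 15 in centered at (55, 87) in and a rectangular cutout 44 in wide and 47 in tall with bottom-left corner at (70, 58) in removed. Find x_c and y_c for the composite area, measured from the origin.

x_c = 102.28 in, y_c = 57.01 in

plate: A = 200 × 120 = 24000.00, centroid at (100.00, 60.00).
hole 1: A = −π·15² = -706.86, centroid at (55.00, 87.00).
hole 2: A = −(44 × 47) = -2068.00, centroid at (92.00, 81.50).
ΣA = 21225.14 in², ΣAx_c = 2170866.79 in³, ΣAy_c = 1209961.32 in³.
x_c = 2170866.79/21225.14 = 102.28 in; y_c = 1209961.32/21225.14 = 57.01 in.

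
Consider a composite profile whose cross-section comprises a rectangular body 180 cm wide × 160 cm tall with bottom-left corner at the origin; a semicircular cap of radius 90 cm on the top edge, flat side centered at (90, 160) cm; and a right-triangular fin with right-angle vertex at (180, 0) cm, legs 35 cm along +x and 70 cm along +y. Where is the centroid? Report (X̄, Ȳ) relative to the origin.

X̄ = 92.91 cm, Ȳ = 113.56 cm

rectangular body: A = 180 × 160 = 28800.00, centroid at (90.00, 80.00).
semicircular top: A = ½π·90² = 12723.45, centroid at (90.00, 198.20).
triangular fin: A = ½·35·70 = 1225.00, centroid at (191.67, 23.33).
ΣA = 42748.45 cm²
ΣAX̄ = (28800.00)(90.00) + (12723.45)(90.00) + (1225.00)(191.67) = 3971902.19 cm³
ΣAȲ = (28800.00)(80.00) + (12723.45)(198.20) + (1225.00)(23.33) = 4854335.37 cm³
X̄ = 3971902.19 / 42748.45 = 92.91 cm
Ȳ = 4854335.37 / 42748.45 = 113.56 cm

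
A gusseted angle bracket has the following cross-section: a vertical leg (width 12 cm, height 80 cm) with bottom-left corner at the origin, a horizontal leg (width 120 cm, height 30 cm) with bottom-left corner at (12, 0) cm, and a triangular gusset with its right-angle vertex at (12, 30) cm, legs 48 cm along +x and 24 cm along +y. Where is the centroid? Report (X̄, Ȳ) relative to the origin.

X̄ = 54.73 cm, Ȳ = 22.25 cm

Part | A | x̄ᵢ | ȳᵢ | A·x̄ᵢ | A·ȳᵢ
vertical leg | 960.00 | 6.00 | 40.00 | 5760.00 | 38400.00
horizontal leg | 3600.00 | 72.00 | 15.00 | 259200.00 | 54000.00
gusset | 576.00 | 28.00 | 38.00 | 16128.00 | 21888.00
Σ | 5136.00 |  |  | 281088.00 | 114288.00
X̄ = 281088.00 / 5136.00 = 54.73 cm
Ȳ = 114288.00 / 5136.00 = 22.25 cm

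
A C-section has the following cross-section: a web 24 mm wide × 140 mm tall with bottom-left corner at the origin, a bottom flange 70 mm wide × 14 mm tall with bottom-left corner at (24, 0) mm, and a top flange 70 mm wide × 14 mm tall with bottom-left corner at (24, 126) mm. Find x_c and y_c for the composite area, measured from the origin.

web: A = 24 × 140 = 3360.00, centroid at (12.00, 70.00).
bottom flange: A = 70 × 14 = 980.00, centroid at (59.00, 7.00).
top flange: A = 70 × 14 = 980.00, centroid at (59.00, 133.00).
ΣA = 5320.00 mm²
ΣAx_c = (3360.00)(12.00) + (980.00)(59.00) + (980.00)(59.00) = 155960.00 mm³
ΣAy_c = (3360.00)(70.00) + (980.00)(7.00) + (980.00)(133.00) = 372400.00 mm³
x_c = 155960.00 / 5320.00 = 29.32 mm
y_c = 372400.00 / 5320.00 = 70.00 mm

x_c = 29.32 mm, y_c = 70.00 mm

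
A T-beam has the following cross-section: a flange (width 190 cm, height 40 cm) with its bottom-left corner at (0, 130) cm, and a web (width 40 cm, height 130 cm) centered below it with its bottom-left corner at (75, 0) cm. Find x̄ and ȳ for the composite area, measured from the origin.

Part | A | x̄ᵢ | ȳᵢ | A·x̄ᵢ | A·ȳᵢ
web | 5200.00 | 95.00 | 65.00 | 494000.00 | 338000.00
flange | 7600.00 | 95.00 | 150.00 | 722000.00 | 1140000.00
Σ | 12800.00 |  |  | 1216000.00 | 1478000.00
x̄ = 1216000.00 / 12800.00 = 95.00 cm
ȳ = 1478000.00 / 12800.00 = 115.47 cm

x̄ = 95.00 cm, ȳ = 115.47 cm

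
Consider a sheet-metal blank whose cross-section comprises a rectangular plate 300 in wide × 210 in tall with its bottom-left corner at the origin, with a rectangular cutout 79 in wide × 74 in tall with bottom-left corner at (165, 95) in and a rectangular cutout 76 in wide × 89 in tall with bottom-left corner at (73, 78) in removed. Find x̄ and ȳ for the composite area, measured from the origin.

x̄ = 148.91 in, ȳ = 99.52 in

Part | A | x̄ᵢ | ȳᵢ | A·x̄ᵢ | A·ȳᵢ
plate | 63000.00 | 150.00 | 105.00 | 9450000.00 | 6615000.00
hole 1 | -5846.00 | 204.50 | 132.00 | -1195507.00 | -771672.00
hole 2 | -6764.00 | 111.00 | 122.50 | -750804.00 | -828590.00
Σ | 50390.00 |  |  | 7503689.00 | 5014738.00
x̄ = 7503689.00 / 50390.00 = 148.91 in
ȳ = 5014738.00 / 50390.00 = 99.52 in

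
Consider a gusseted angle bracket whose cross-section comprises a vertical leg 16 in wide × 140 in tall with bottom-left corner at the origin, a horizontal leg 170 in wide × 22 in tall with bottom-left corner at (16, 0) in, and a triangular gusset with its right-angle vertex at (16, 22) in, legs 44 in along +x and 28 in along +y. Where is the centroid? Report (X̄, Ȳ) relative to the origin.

Part | A | x̄ᵢ | ȳᵢ | A·x̄ᵢ | A·ȳᵢ
vertical leg | 2240.00 | 8.00 | 70.00 | 17920.00 | 156800.00
horizontal leg | 3740.00 | 101.00 | 11.00 | 377740.00 | 41140.00
gusset | 616.00 | 30.67 | 31.33 | 18890.67 | 19301.33
Σ | 6596.00 |  |  | 414550.67 | 217241.33
X̄ = 414550.67 / 6596.00 = 62.85 in
Ȳ = 217241.33 / 6596.00 = 32.94 in

X̄ = 62.85 in, Ȳ = 32.94 in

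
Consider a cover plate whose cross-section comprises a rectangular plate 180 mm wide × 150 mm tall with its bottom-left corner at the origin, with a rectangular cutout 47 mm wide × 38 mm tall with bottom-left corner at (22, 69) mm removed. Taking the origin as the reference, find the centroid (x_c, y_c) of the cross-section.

x_c = 93.15 mm, y_c = 74.08 mm

plate: A = 180 × 150 = 27000.00, centroid at (90.00, 75.00).
hole: A = −(47 × 38) = -1786.00, centroid at (45.50, 88.00).
ΣA = 25214.00 mm², ΣAx_c = 2348737.00 mm³, ΣAy_c = 1867832.00 mm³.
x_c = 2348737.00/25214.00 = 93.15 mm; y_c = 1867832.00/25214.00 = 74.08 mm.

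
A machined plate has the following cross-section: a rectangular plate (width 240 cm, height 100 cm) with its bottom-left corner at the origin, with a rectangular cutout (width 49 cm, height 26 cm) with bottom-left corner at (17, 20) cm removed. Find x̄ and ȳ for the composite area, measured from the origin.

plate: A = 240 × 100 = 24000.00, centroid at (120.00, 50.00).
hole: A = −(49 × 26) = -1274.00, centroid at (41.50, 33.00).
ΣA = 22726.00 cm², ΣAx̄ = 2827129.00 cm³, ΣAȳ = 1157958.00 cm³.
x̄ = 2827129.00/22726.00 = 124.40 cm; ȳ = 1157958.00/22726.00 = 50.95 cm.

x̄ = 124.40 cm, ȳ = 50.95 cm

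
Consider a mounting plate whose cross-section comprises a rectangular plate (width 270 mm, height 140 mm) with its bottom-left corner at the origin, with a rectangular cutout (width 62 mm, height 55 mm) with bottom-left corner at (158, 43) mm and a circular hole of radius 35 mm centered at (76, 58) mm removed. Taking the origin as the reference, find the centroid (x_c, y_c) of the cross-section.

plate: A = 270 × 140 = 37800.00, centroid at (135.00, 70.00).
hole 1: A = −(62 × 55) = -3410.00, centroid at (189.00, 70.50).
hole 2: A = −π·35² = -3848.45, centroid at (76.00, 58.00).
ΣA = 30541.55 mm²
ΣAx_c = (37800.00)(135.00) + (-3410.00)(189.00) + (-3848.45)(76.00) = 4166027.72 mm³
ΣAy_c = (37800.00)(70.00) + (-3410.00)(70.50) + (-3848.45)(58.00) = 2182384.84 mm³
x_c = 4166027.72 / 30541.55 = 136.41 mm
y_c = 2182384.84 / 30541.55 = 71.46 mm

x_c = 136.41 mm, y_c = 71.46 mm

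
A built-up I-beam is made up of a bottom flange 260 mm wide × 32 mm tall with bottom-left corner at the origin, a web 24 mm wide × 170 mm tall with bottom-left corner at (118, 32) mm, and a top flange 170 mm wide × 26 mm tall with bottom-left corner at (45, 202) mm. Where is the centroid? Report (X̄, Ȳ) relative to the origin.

X̄ = 130.00 mm, Ȳ = 92.79 mm

Part | A | x̄ᵢ | ȳᵢ | A·x̄ᵢ | A·ȳᵢ
bottom flange | 8320.00 | 130.00 | 16.00 | 1081600.00 | 133120.00
web | 4080.00 | 130.00 | 117.00 | 530400.00 | 477360.00
top flange | 4420.00 | 130.00 | 215.00 | 574600.00 | 950300.00
Σ | 16820.00 |  |  | 2186600.00 | 1560780.00
X̄ = 2186600.00 / 16820.00 = 130.00 mm
Ȳ = 1560780.00 / 16820.00 = 92.79 mm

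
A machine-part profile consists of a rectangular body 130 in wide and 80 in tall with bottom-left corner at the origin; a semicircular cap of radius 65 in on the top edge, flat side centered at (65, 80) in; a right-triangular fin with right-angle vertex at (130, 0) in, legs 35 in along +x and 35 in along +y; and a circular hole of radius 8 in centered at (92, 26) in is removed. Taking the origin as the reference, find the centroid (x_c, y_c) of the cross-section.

rectangular body: A = 130 × 80 = 10400.00, centroid at (65.00, 40.00).
semicircular top: A = ½π·65² = 6636.61, centroid at (65.00, 107.59).
triangular fin: A = ½·35·35 = 612.50, centroid at (141.67, 11.67).
hole: A = −π·8² = -201.06, centroid at (92.00, 26.00).
ΣA = 17448.05 in²
ΣAx_c = (10400.00)(65.00) + (6636.61)(65.00) + (612.50)(141.67) + (-201.06)(92.00) = 1175653.08 in³
ΣAy_c = (10400.00)(40.00) + (6636.61)(107.59) + (612.50)(11.67) + (-201.06)(26.00) = 1131930.71 in³
x_c = 1175653.08 / 17448.05 = 67.38 in
y_c = 1131930.71 / 17448.05 = 64.87 in

x_c = 67.38 in, y_c = 64.87 in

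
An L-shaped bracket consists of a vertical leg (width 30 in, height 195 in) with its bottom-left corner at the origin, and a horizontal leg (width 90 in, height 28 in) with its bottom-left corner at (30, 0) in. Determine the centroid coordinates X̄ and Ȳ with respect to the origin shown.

Part | A | x̄ᵢ | ȳᵢ | A·x̄ᵢ | A·ȳᵢ
vertical leg | 5850.00 | 15.00 | 97.50 | 87750.00 | 570375.00
horizontal leg | 2520.00 | 75.00 | 14.00 | 189000.00 | 35280.00
Σ | 8370.00 |  |  | 276750.00 | 605655.00
X̄ = 276750.00 / 8370.00 = 33.06 in
Ȳ = 605655.00 / 8370.00 = 72.36 in

X̄ = 33.06 in, Ȳ = 72.36 in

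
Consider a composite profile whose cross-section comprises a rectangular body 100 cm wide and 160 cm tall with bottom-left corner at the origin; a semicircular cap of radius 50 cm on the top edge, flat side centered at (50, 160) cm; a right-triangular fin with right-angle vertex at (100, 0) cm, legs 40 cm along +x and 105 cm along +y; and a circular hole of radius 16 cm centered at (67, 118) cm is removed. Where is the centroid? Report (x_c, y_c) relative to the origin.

rectangular body: A = 100 × 160 = 16000.00, centroid at (50.00, 80.00).
semicircular top: A = ½π·50² = 3926.99, centroid at (50.00, 181.22).
triangular fin: A = ½·40·105 = 2100.00, centroid at (113.33, 35.00).
hole: A = −π·16² = -804.25, centroid at (67.00, 118.00).
ΣA = 21222.74 cm², ΣAx_c = 1180464.94 cm³, ΣAy_c = 1970250.63 cm³.
x_c = 1180464.94/21222.74 = 55.62 cm; y_c = 1970250.63/21222.74 = 92.84 cm.

x_c = 55.62 cm, y_c = 92.84 cm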